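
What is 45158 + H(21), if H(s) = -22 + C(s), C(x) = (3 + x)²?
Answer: 45712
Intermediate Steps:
H(s) = -22 + (3 + s)²
45158 + H(21) = 45158 + (-22 + (3 + 21)²) = 45158 + (-22 + 24²) = 45158 + (-22 + 576) = 45158 + 554 = 45712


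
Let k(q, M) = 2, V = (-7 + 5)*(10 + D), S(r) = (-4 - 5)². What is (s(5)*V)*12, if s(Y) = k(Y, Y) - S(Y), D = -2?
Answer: 15168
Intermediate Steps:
S(r) = 81 (S(r) = (-9)² = 81)
V = -16 (V = (-7 + 5)*(10 - 2) = -2*8 = -16)
s(Y) = -79 (s(Y) = 2 - 1*81 = 2 - 81 = -79)
(s(5)*V)*12 = -79*(-16)*12 = 1264*12 = 15168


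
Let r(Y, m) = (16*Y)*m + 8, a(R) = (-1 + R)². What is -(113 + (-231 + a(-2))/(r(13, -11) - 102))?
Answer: -44898/397 ≈ -113.09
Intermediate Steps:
r(Y, m) = 8 + 16*Y*m (r(Y, m) = 16*Y*m + 8 = 8 + 16*Y*m)
-(113 + (-231 + a(-2))/(r(13, -11) - 102)) = -(113 + (-231 + (-1 - 2)²)/((8 + 16*13*(-11)) - 102)) = -(113 + (-231 + (-3)²)/((8 - 2288) - 102)) = -(113 + (-231 + 9)/(-2280 - 102)) = -(113 - 222/(-2382)) = -(113 - 222*(-1/2382)) = -(113 + 37/397) = -1*44898/397 = -44898/397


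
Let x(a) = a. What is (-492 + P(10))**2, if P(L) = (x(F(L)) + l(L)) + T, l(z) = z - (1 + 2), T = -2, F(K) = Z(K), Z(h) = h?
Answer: 227529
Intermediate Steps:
F(K) = K
l(z) = -3 + z (l(z) = z - 1*3 = z - 3 = -3 + z)
P(L) = -5 + 2*L (P(L) = (L + (-3 + L)) - 2 = (-3 + 2*L) - 2 = -5 + 2*L)
(-492 + P(10))**2 = (-492 + (-5 + 2*10))**2 = (-492 + (-5 + 20))**2 = (-492 + 15)**2 = (-477)**2 = 227529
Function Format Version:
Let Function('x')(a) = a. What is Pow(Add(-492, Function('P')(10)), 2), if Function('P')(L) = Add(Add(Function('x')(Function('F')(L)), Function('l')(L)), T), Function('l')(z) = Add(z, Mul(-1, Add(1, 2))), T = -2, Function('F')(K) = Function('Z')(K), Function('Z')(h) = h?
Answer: 227529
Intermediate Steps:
Function('F')(K) = K
Function('l')(z) = Add(-3, z) (Function('l')(z) = Add(z, Mul(-1, 3)) = Add(z, -3) = Add(-3, z))
Function('P')(L) = Add(-5, Mul(2, L)) (Function('P')(L) = Add(Add(L, Add(-3, L)), -2) = Add(Add(-3, Mul(2, L)), -2) = Add(-5, Mul(2, L)))
Pow(Add(-492, Function('P')(10)), 2) = Pow(Add(-492, Add(-5, Mul(2, 10))), 2) = Pow(Add(-492, Add(-5, 20)), 2) = Pow(Add(-492, 15), 2) = Pow(-477, 2) = 227529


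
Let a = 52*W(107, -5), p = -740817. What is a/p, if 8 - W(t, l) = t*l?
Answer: -9412/246939 ≈ -0.038115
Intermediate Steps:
W(t, l) = 8 - l*t (W(t, l) = 8 - t*l = 8 - l*t)
a = 28236 (a = 52*(8 - 1*(-5)*107) = 52*(8 + 535) = 52*543 = 28236)
a/p = 28236/(-740817) = 28236*(-1/740817) = -9412/246939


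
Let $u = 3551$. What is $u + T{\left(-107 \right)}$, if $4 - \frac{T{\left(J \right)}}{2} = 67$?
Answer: $3425$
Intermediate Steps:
$T{\left(J \right)} = -126$ ($T{\left(J \right)} = 8 - 134 = -126$)
$u + T{\left(-107 \right)} = 3551 - 126 = 3425$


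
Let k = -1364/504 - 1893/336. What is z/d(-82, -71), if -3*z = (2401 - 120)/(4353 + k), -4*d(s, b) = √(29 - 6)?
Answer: 437952*√23/14389513 ≈ 0.14596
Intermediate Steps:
k = -1201/144 (k = -1364*1/504 - 1893*1/336 = -341/126 - 631/112 = -1201/144 ≈ -8.3403)
d(s, b) = -√23/4 (d(s, b) = -√(29 - 6)/4 = -√23/4)
z = -109488/625631 (z = -(2401 - 120)/(3*(4353 - 1201/144)) = -2281/(3*625631/144) = -2281*144/(3*625631) = -⅓*328464/625631 = -109488/625631 ≈ -0.17500)
z/d(-82, -71) = -109488*(-4*√23/23)/625631 = -(-437952)*√23/14389513 = 437952*√23/14389513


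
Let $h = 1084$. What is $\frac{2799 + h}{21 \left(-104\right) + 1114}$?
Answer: $- \frac{3883}{1070} \approx -3.629$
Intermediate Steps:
$\frac{2799 + h}{21 \left(-104\right) + 1114} = \frac{2799 + 1084}{21 \left(-104\right) + 1114} = \frac{3883}{-2184 + 1114} = \frac{3883}{-1070} = 3883 \left(- \frac{1}{1070}\right) = - \frac{3883}{1070}$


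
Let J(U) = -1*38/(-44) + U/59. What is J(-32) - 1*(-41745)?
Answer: 54185427/1298 ≈ 41745.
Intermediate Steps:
J(U) = 19/22 + U/59 (J(U) = -38*(-1/44) + U*(1/59) = 19/22 + U/59)
J(-32) - 1*(-41745) = (19/22 + (1/59)*(-32)) - 1*(-41745) = (19/22 - 32/59) + 41745 = 417/1298 + 41745 = 54185427/1298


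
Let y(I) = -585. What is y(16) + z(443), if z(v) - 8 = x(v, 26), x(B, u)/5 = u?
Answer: -447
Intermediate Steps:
x(B, u) = 5*u
z(v) = 138 (z(v) = 8 + 5*26 = 8 + 130 = 138)
y(16) + z(443) = -585 + 138 = -447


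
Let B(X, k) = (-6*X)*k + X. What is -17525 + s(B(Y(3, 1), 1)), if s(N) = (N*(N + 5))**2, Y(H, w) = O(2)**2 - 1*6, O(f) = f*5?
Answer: 47764084975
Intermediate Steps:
O(f) = 5*f
Y(H, w) = 94 (Y(H, w) = (5*2)**2 - 1*6 = 10**2 - 6 = 100 - 6 = 94)
B(X, k) = X - 6*X*k (B(X, k) = -6*X*k + X = X - 6*X*k)
s(N) = N**2*(5 + N)**2 (s(N) = (N*(5 + N))**2 = N**2*(5 + N)**2)
-17525 + s(B(Y(3, 1), 1)) = -17525 + (94*(1 - 6*1))**2*(5 + 94*(1 - 6*1))**2 = -17525 + (94*(1 - 6))**2*(5 + 94*(1 - 6))**2 = -17525 + (94*(-5))**2*(5 + 94*(-5))**2 = -17525 + (-470)**2*(5 - 470)**2 = -17525 + 220900*(-465)**2 = -17525 + 220900*216225 = -17525 + 47764102500 = 47764084975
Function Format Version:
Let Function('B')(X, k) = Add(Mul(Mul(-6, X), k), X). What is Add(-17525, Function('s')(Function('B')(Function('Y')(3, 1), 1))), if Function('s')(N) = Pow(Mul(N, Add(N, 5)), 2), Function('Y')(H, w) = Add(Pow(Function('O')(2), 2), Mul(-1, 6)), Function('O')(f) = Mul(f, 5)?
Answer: 47764084975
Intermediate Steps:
Function('O')(f) = Mul(5, f)
Function('Y')(H, w) = 94 (Function('Y')(H, w) = Add(Pow(Mul(5, 2), 2), Mul(-1, 6)) = Add(Pow(10, 2), -6) = Add(100, -6) = 94)
Function('B')(X, k) = Add(X, Mul(-6, X, k)) (Function('B')(X, k) = Add(Mul(-6, X, k), X) = Add(X, Mul(-6, X, k)))
Function('s')(N) = Mul(Pow(N, 2), Pow(Add(5, N), 2)) (Function('s')(N) = Pow(Mul(N, Add(5, N)), 2) = Mul(Pow(N, 2), Pow(Add(5, N), 2)))
Add(-17525, Function('s')(Function('B')(Function('Y')(3, 1), 1))) = Add(-17525, Mul(Pow(Mul(94, Add(1, Mul(-6, 1))), 2), Pow(Add(5, Mul(94, Add(1, Mul(-6, 1)))), 2))) = Add(-17525, Mul(Pow(Mul(94, Add(1, -6)), 2), Pow(Add(5, Mul(94, Add(1, -6))), 2))) = Add(-17525, Mul(Pow(Mul(94, -5), 2), Pow(Add(5, Mul(94, -5)), 2))) = Add(-17525, Mul(Pow(-470, 2), Pow(Add(5, -470), 2))) = Add(-17525, Mul(220900, Pow(-465, 2))) = Add(-17525, Mul(220900, 216225)) = Add(-17525, 47764102500) = 47764084975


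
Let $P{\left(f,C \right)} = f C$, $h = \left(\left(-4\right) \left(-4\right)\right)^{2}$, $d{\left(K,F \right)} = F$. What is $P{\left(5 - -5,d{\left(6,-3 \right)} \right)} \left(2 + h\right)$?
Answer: $-7740$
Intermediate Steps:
$h = 256$ ($h = 16^{2} = 256$)
$P{\left(f,C \right)} = C f$
$P{\left(5 - -5,d{\left(6,-3 \right)} \right)} \left(2 + h\right) = - 3 \left(5 - -5\right) \left(2 + 256\right) = - 3 \left(5 + 5\right) 258 = \left(-3\right) 10 \cdot 258 = \left(-30\right) 258 = -7740$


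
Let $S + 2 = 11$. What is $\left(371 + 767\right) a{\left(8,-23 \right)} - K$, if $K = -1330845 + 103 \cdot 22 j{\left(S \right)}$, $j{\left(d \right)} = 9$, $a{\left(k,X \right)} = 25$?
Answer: $1338901$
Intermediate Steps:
$S = 9$ ($S = -2 + 11 = 9$)
$K = -1310451$ ($K = -1330845 + 103 \cdot 22 \cdot 9 = -1330845 + 2266 \cdot 9 = -1330845 + 20394 = -1310451$)
$\left(371 + 767\right) a{\left(8,-23 \right)} - K = \left(371 + 767\right) 25 - -1310451 = 1138 \cdot 25 + 1310451 = 28450 + 1310451 = 1338901$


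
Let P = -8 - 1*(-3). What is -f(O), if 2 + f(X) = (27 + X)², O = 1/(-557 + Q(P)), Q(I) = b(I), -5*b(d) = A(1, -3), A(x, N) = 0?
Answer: -225520946/310249 ≈ -726.90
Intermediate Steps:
b(d) = 0 (b(d) = -⅕*0 = 0)
P = -5 (P = -8 + 3 = -5)
Q(I) = 0
O = -1/557 (O = 1/(-557 + 0) = 1/(-557) = -1/557 ≈ -0.0017953)
f(X) = -2 + (27 + X)²
-f(O) = -(-2 + (27 - 1/557)²) = -(-2 + (15038/557)²) = -(-2 + 226141444/310249) = -1*225520946/310249 = -225520946/310249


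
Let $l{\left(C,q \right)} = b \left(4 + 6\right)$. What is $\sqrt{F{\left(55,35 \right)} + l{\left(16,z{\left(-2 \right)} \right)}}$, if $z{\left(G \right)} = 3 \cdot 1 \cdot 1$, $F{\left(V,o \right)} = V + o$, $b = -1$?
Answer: $4 \sqrt{5} \approx 8.9443$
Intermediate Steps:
$z{\left(G \right)} = 3$ ($z{\left(G \right)} = 3 \cdot 1 = 3$)
$l{\left(C,q \right)} = -10$ ($l{\left(C,q \right)} = - (4 + 6) = \left(-1\right) 10 = -10$)
$\sqrt{F{\left(55,35 \right)} + l{\left(16,z{\left(-2 \right)} \right)}} = \sqrt{\left(55 + 35\right) - 10} = \sqrt{90 - 10} = \sqrt{80} = 4 \sqrt{5}$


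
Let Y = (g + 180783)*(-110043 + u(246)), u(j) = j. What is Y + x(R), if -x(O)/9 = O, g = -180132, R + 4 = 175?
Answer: -71479386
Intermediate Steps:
R = 171 (R = -4 + 175 = 171)
x(O) = -9*O
Y = -71477847 (Y = (-180132 + 180783)*(-110043 + 246) = 651*(-109797) = -71477847)
Y + x(R) = -71477847 - 9*171 = -71477847 - 1539 = -71479386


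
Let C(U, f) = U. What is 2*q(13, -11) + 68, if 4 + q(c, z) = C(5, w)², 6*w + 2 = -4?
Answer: 110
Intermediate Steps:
w = -1 (w = -⅓ + (⅙)*(-4) = -⅓ - ⅔ = -1)
q(c, z) = 21 (q(c, z) = -4 + 5² = -4 + 25 = 21)
2*q(13, -11) + 68 = 2*21 + 68 = 42 + 68 = 110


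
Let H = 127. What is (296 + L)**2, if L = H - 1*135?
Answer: 82944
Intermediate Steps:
L = -8 (L = 127 - 1*135 = 127 - 135 = -8)
(296 + L)**2 = (296 - 8)**2 = 288**2 = 82944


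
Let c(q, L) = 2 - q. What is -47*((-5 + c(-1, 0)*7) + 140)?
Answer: -7332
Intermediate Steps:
-47*((-5 + c(-1, 0)*7) + 140) = -47*((-5 + (2 - 1*(-1))*7) + 140) = -47*((-5 + (2 + 1)*7) + 140) = -47*((-5 + 3*7) + 140) = -47*((-5 + 21) + 140) = -47*(16 + 140) = -47*156 = -7332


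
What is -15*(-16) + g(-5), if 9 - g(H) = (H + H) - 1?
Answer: 260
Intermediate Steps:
g(H) = 10 - 2*H (g(H) = 9 - ((H + H) - 1) = 9 - (2*H - 1) = 9 - (-1 + 2*H) = 9 + (1 - 2*H) = 10 - 2*H)
-15*(-16) + g(-5) = -15*(-16) + (10 - 2*(-5)) = 240 + (10 + 10) = 240 + 20 = 260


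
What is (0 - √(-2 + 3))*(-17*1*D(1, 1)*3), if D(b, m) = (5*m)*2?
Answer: 510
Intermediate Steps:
D(b, m) = 10*m
(0 - √(-2 + 3))*(-17*1*D(1, 1)*3) = (0 - √(-2 + 3))*(-17*1*(10*1)*3) = (0 - √1)*(-17*1*10*3) = (0 - 1*1)*(-170*3) = (0 - 1)*(-17*30) = -1*(-510) = 510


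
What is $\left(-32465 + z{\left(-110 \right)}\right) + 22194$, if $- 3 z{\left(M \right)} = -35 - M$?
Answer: $-10296$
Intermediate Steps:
$z{\left(M \right)} = \frac{35}{3} + \frac{M}{3}$ ($z{\left(M \right)} = - \frac{-35 - M}{3} = \frac{35}{3} + \frac{M}{3}$)
$\left(-32465 + z{\left(-110 \right)}\right) + 22194 = \left(-32465 + \left(\frac{35}{3} + \frac{1}{3} \left(-110\right)\right)\right) + 22194 = \left(-32465 + \left(\frac{35}{3} - \frac{110}{3}\right)\right) + 22194 = \left(-32465 - 25\right) + 22194 = -32490 + 22194 = -10296$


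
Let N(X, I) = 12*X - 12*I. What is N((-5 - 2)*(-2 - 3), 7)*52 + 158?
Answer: 17630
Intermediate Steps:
N(X, I) = -12*I + 12*X
N((-5 - 2)*(-2 - 3), 7)*52 + 158 = (-12*7 + 12*((-5 - 2)*(-2 - 3)))*52 + 158 = (-84 + 12*(-7*(-5)))*52 + 158 = (-84 + 12*35)*52 + 158 = (-84 + 420)*52 + 158 = 336*52 + 158 = 17472 + 158 = 17630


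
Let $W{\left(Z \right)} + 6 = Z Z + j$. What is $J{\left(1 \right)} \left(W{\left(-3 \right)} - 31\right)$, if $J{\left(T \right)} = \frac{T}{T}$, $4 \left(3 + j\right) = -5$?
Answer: $- \frac{129}{4} \approx -32.25$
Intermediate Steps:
$j = - \frac{17}{4}$ ($j = -3 + \frac{1}{4} \left(-5\right) = -3 - \frac{5}{4} = - \frac{17}{4} \approx -4.25$)
$W{\left(Z \right)} = - \frac{41}{4} + Z^{2}$ ($W{\left(Z \right)} = -6 + \left(Z Z - \frac{17}{4}\right) = -6 + \left(Z^{2} - \frac{17}{4}\right) = -6 + \left(- \frac{17}{4} + Z^{2}\right) = - \frac{41}{4} + Z^{2}$)
$J{\left(T \right)} = 1$
$J{\left(1 \right)} \left(W{\left(-3 \right)} - 31\right) = 1 \left(\left(- \frac{41}{4} + \left(-3\right)^{2}\right) - 31\right) = 1 \left(\left(- \frac{41}{4} + 9\right) - 31\right) = 1 \left(- \frac{5}{4} - 31\right) = 1 \left(- \frac{129}{4}\right) = - \frac{129}{4}$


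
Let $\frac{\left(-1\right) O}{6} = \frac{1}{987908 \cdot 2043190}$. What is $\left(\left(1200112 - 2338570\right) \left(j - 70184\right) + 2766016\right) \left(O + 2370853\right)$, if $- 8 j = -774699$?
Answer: $- \frac{290395252544155887126820703063}{4036967493040} \approx -7.1934 \cdot 10^{16}$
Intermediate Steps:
$j = \frac{774699}{8}$ ($j = \left(- \frac{1}{8}\right) \left(-774699\right) = \frac{774699}{8} \approx 96837.0$)
$O = - \frac{3}{1009241873260}$ ($O = - 6 \frac{1}{987908 \cdot 2043190} = - 6 \cdot \frac{1}{987908} \cdot \frac{1}{2043190} = \left(-6\right) \frac{1}{2018483746520} = - \frac{3}{1009241873260} \approx -2.9725 \cdot 10^{-12}$)
$\left(\left(1200112 - 2338570\right) \left(j - 70184\right) + 2766016\right) \left(O + 2370853\right) = \left(\left(1200112 - 2338570\right) \left(\frac{774699}{8} - 70184\right) + 2766016\right) \left(- \frac{3}{1009241873260} + 2370853\right) = \left(\left(-1138458\right) \frac{213227}{8} + 2766016\right) \frac{2392764122944090777}{1009241873260} = \left(- \frac{121374991983}{4} + 2766016\right) \frac{2392764122944090777}{1009241873260} = \left(- \frac{121363927919}{4}\right) \frac{2392764122944090777}{1009241873260} = - \frac{290395252544155887126820703063}{4036967493040}$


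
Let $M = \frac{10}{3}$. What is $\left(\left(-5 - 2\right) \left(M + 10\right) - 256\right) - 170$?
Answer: $- \frac{1558}{3} \approx -519.33$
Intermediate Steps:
$M = \frac{10}{3}$ ($M = 10 \cdot \frac{1}{3} = \frac{10}{3} \approx 3.3333$)
$\left(\left(-5 - 2\right) \left(M + 10\right) - 256\right) - 170 = \left(\left(-5 - 2\right) \left(\frac{10}{3} + 10\right) - 256\right) - 170 = \left(\left(-5 - 2\right) \frac{40}{3} - 256\right) - 170 = \left(\left(-7\right) \frac{40}{3} - 256\right) - 170 = \left(- \frac{280}{3} - 256\right) - 170 = - \frac{1048}{3} - 170 = - \frac{1558}{3}$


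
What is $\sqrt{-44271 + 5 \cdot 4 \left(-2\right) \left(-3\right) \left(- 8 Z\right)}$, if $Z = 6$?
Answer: $3 i \sqrt{5559} \approx 223.68 i$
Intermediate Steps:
$\sqrt{-44271 + 5 \cdot 4 \left(-2\right) \left(-3\right) \left(- 8 Z\right)} = \sqrt{-44271 + 5 \cdot 4 \left(-2\right) \left(-3\right) \left(\left(-8\right) 6\right)} = \sqrt{-44271 + 20 \left(-2\right) \left(-3\right) \left(-48\right)} = \sqrt{-44271 + \left(-40\right) \left(-3\right) \left(-48\right)} = \sqrt{-44271 + 120 \left(-48\right)} = \sqrt{-44271 - 5760} = \sqrt{-50031} = 3 i \sqrt{5559}$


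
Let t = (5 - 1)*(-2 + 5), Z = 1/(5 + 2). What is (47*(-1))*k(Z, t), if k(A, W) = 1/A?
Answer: -329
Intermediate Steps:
Z = 1/7 ≈ 0.14286
t = 12 (t = 4*3 = 12)
(47*(-1))*k(Z, t) = (47*(-1))/(1/7) = -47*7 = -329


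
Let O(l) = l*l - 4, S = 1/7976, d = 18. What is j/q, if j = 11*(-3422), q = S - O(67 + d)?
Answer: 300232592/57594695 ≈ 5.2129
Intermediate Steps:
S = 1/7976 ≈ 0.00012538
O(l) = -4 + l² (O(l) = l² - 4 = -4 + l²)
q = -57594695/7976 (q = 1/7976 - (-4 + (67 + 18)²) = 1/7976 - (-4 + 85²) = 1/7976 - (-4 + 7225) = 1/7976 - 1*7221 = 1/7976 - 7221 = -57594695/7976 ≈ -7221.0)
j = -37642
j/q = -37642/(-57594695/7976) = -37642*(-7976/57594695) = 300232592/57594695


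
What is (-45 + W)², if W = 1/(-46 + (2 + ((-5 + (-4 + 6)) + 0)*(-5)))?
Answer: 1705636/841 ≈ 2028.1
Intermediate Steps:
W = -1/29 (W = 1/(-46 + (2 + ((-5 + 2) + 0)*(-5))) = 1/(-46 + (2 + (-3 + 0)*(-5))) = 1/(-46 + (2 - 3*(-5))) = 1/(-46 + (2 + 15)) = 1/(-46 + 17) = 1/(-29) = -1/29 ≈ -0.034483)
(-45 + W)² = (-45 - 1/29)² = (-1306/29)² = 1705636/841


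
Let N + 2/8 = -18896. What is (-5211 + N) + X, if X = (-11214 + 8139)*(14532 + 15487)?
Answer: -369330129/4 ≈ -9.2333e+7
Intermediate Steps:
X = -92308425 (X = -3075*30019 = -92308425)
N = -75585/4 (N = -¼ - 18896 = -75585/4 ≈ -18896.)
(-5211 + N) + X = (-5211 - 75585/4) - 92308425 = -96429/4 - 92308425 = -369330129/4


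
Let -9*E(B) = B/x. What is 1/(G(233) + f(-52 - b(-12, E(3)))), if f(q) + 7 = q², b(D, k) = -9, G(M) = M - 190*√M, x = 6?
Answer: -83/164227 - 38*√233/821135 ≈ -0.0012118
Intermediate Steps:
E(B) = -B/54 (E(B) = -B/(9*6) = -B/54)
f(q) = -7 + q²
1/(G(233) + f(-52 - b(-12, E(3)))) = 1/((233 - 190*√233) + (-7 + (-52 - 1*(-9))²)) = 1/((233 - 190*√233) + (-7 + (-52 + 9)²)) = 1/((233 - 190*√233) + (-7 + (-43)²)) = 1/((233 - 190*√233) + (-7 + 1849)) = 1/((233 - 190*√233) + 1842) = 1/(2075 - 190*√233)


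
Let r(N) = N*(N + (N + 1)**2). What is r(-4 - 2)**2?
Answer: 12996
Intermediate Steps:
r(N) = N*(N + (1 + N)**2)
r(-4 - 2)**2 = ((-4 - 2)*((-4 - 2) + (1 + (-4 - 2))**2))**2 = (-6*(-6 + (1 - 6)**2))**2 = (-6*(-6 + (-5)**2))**2 = (-6*(-6 + 25))**2 = (-6*19)**2 = (-114)**2 = 12996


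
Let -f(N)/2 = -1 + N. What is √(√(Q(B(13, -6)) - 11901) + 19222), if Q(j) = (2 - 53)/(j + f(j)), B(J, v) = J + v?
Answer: √(480550 + 45*I*√3670)/5 ≈ 138.64 + 0.39326*I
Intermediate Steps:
f(N) = 2 - 2*N (f(N) = -2*(-1 + N) = 2 - 2*N)
Q(j) = -51/(2 - j) (Q(j) = (2 - 53)/(j + (2 - 2*j)) = -51/(2 - j))
√(√(Q(B(13, -6)) - 11901) + 19222) = √(√(51/(-2 + (13 - 6)) - 11901) + 19222) = √(√(51/(-2 + 7) - 11901) + 19222) = √(√(51/5 - 11901) + 19222) = √(√(-59454/5) + 19222) = √(9*I*√3670/5 + 19222) = √(19222 + 9*I*√3670/5)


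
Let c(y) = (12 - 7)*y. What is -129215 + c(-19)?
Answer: -129310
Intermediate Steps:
c(y) = 5*y
-129215 + c(-19) = -129215 + 5*(-19) = -129215 - 95 = -129310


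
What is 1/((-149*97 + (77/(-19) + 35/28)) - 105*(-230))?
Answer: 76/736759 ≈ 0.00010315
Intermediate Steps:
1/((-149*97 + (77/(-19) + 35/28)) - 105*(-230)) = 1/((-14453 + (77*(-1/19) + 35*(1/28))) + 24150) = 1/((-14453 + (-77/19 + 5/4)) + 24150) = 1/((-14453 - 213/76) + 24150) = 1/(-1098641/76 + 24150) = 1/(736759/76) = 76/736759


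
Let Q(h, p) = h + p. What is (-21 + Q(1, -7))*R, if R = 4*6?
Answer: -648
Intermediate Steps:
R = 24
(-21 + Q(1, -7))*R = (-21 + (1 - 7))*24 = (-21 - 6)*24 = -27*24 = -648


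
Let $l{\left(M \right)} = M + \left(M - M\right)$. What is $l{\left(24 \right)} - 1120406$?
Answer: $-1120382$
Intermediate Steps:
$l{\left(M \right)} = M$ ($l{\left(M \right)} = M + 0 = M$)
$l{\left(24 \right)} - 1120406 = 24 - 1120406 = -1120382$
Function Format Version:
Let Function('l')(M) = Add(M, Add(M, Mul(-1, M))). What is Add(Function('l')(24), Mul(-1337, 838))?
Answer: -1120382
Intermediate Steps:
Function('l')(M) = M (Function('l')(M) = Add(M, 0) = M)
Add(Function('l')(24), Mul(-1337, 838)) = Add(24, Mul(-1337, 838)) = Add(24, -1120406) = -1120382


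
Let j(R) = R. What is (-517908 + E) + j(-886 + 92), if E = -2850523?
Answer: -3369225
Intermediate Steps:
(-517908 + E) + j(-886 + 92) = (-517908 - 2850523) + (-886 + 92) = -3368431 - 794 = -3369225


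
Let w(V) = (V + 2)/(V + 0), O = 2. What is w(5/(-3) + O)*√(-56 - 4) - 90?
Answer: -90 + 14*I*√15 ≈ -90.0 + 54.222*I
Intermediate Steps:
w(V) = (2 + V)/V
w(5/(-3) + O)*√(-56 - 4) - 90 = ((2 + (5/(-3) + 2))/(5/(-3) + 2))*√(-56 - 4) - 90 = ((2 + (-⅓*5 + 2))/(-⅓*5 + 2))*√(-60) - 90 = ((2 + (-5/3 + 2))/(-5/3 + 2))*(2*I*√15) - 90 = ((2 + ⅓)/(⅓))*(2*I*√15) - 90 = (3*(7/3))*(2*I*√15) - 90 = 7*(2*I*√15) - 90 = 14*I*√15 - 90 = -90 + 14*I*√15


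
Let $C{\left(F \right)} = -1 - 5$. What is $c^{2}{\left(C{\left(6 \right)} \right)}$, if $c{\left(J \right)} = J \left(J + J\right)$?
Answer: $5184$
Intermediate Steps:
$C{\left(F \right)} = -6$ ($C{\left(F \right)} = -1 - 5 = -6$)
$c{\left(J \right)} = 2 J^{2}$ ($c{\left(J \right)} = J 2 J = 2 J^{2}$)
$c^{2}{\left(C{\left(6 \right)} \right)} = \left(2 \left(-6\right)^{2}\right)^{2} = \left(2 \cdot 36\right)^{2} = 72^{2} = 5184$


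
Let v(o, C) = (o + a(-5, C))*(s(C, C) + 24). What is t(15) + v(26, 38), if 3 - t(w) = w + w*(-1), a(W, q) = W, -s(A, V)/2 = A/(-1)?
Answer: 2103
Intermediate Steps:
s(A, V) = 2*A (s(A, V) = -2*A/(-1) = -2*A*(-1) = -(-2)*A = 2*A)
t(w) = 3 (t(w) = 3 - (w + w*(-1)) = 3 - (w - w) = 3 - 1*0 = 3 + 0 = 3)
v(o, C) = (-5 + o)*(24 + 2*C) (v(o, C) = (o - 5)*(2*C + 24) = (-5 + o)*(24 + 2*C))
t(15) + v(26, 38) = 3 + (-120 - 10*38 + 24*26 + 2*38*26) = 3 + (-120 - 380 + 624 + 1976) = 3 + 2100 = 2103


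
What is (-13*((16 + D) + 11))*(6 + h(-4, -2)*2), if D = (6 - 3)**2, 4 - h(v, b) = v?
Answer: -10296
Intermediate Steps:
h(v, b) = 4 - v
D = 9 (D = 3**2 = 9)
(-13*((16 + D) + 11))*(6 + h(-4, -2)*2) = (-13*((16 + 9) + 11))*(6 + (4 - 1*(-4))*2) = (-13*(25 + 11))*(6 + (4 + 4)*2) = (-13*36)*(6 + 8*2) = -468*(6 + 16) = -468*22 = -10296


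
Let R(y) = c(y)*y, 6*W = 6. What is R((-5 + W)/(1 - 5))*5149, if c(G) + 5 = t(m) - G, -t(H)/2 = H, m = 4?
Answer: -72086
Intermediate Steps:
W = 1 (W = (1/6)*6 = 1)
t(H) = -2*H
c(G) = -13 - G (c(G) = -5 + (-2*4 - G) = -5 + (-8 - G) = -13 - G)
R(y) = y*(-13 - y) (R(y) = (-13 - y)*y = y*(-13 - y))
R((-5 + W)/(1 - 5))*5149 = -(-5 + 1)/(1 - 5)*(13 + (-5 + 1)/(1 - 5))*5149 = -(-4/(-4))*(13 - 4/(-4))*5149 = -(-4*(-1/4))*(13 - 4*(-1/4))*5149 = -1*1*(13 + 1)*5149 = -1*1*14*5149 = -14*5149 = -72086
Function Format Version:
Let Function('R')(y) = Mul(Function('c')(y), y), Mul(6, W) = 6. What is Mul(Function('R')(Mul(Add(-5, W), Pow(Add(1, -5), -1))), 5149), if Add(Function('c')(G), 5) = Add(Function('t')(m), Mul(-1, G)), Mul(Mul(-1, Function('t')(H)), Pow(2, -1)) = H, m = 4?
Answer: -72086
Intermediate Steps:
W = 1 (W = Mul(Rational(1, 6), 6) = 1)
Function('t')(H) = Mul(-2, H)
Function('c')(G) = Add(-13, Mul(-1, G)) (Function('c')(G) = Add(-5, Add(Mul(-2, 4), Mul(-1, G))) = Add(-5, Add(-8, Mul(-1, G))) = Add(-13, Mul(-1, G)))
Function('R')(y) = Mul(y, Add(-13, Mul(-1, y))) (Function('R')(y) = Mul(Add(-13, Mul(-1, y)), y) = Mul(y, Add(-13, Mul(-1, y))))
Mul(Function('R')(Mul(Add(-5, W), Pow(Add(1, -5), -1))), 5149) = Mul(Mul(-1, Mul(Add(-5, 1), Pow(Add(1, -5), -1)), Add(13, Mul(Add(-5, 1), Pow(Add(1, -5), -1)))), 5149) = Mul(Mul(-1, Mul(-4, Pow(-4, -1)), Add(13, Mul(-4, Pow(-4, -1)))), 5149) = Mul(Mul(-1, Mul(-4, Rational(-1, 4)), Add(13, Mul(-4, Rational(-1, 4)))), 5149) = Mul(Mul(-1, 1, Add(13, 1)), 5149) = Mul(Mul(-1, 1, 14), 5149) = Mul(-14, 5149) = -72086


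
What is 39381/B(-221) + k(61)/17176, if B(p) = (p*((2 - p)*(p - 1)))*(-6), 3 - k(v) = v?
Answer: -93412823/23489953422 ≈ -0.0039767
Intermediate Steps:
k(v) = 3 - v
B(p) = -6*p*(-1 + p)*(2 - p) (B(p) = (p*((2 - p)*(-1 + p)))*(-6) = (p*((-1 + p)*(2 - p)))*(-6) = (p*(-1 + p)*(2 - p))*(-6) = -6*p*(-1 + p)*(2 - p))
39381/B(-221) + k(61)/17176 = 39381/((6*(-221)*(2 + (-221)**2 - 3*(-221)))) + (3 - 1*61)/17176 = 39381/((6*(-221)*(2 + 48841 + 663))) + (3 - 61)*(1/17176) = 39381/((6*(-221)*49506)) - 58*1/17176 = 39381/(-65644956) - 29/8588 = 39381*(-1/65644956) - 29/8588 = -13127/21881652 - 29/8588 = -93412823/23489953422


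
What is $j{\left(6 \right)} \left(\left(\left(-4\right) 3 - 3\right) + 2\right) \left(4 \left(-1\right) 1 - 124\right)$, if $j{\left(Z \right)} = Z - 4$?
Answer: $3328$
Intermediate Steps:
$j{\left(Z \right)} = -4 + Z$ ($j{\left(Z \right)} = Z - 4 = -4 + Z$)
$j{\left(6 \right)} \left(\left(\left(-4\right) 3 - 3\right) + 2\right) \left(4 \left(-1\right) 1 - 124\right) = \left(-4 + 6\right) \left(\left(\left(-4\right) 3 - 3\right) + 2\right) \left(4 \left(-1\right) 1 - 124\right) = 2 \left(\left(-12 - 3\right) + 2\right) \left(\left(-4\right) 1 - 124\right) = 2 \left(-15 + 2\right) \left(-4 - 124\right) = 2 \left(-13\right) \left(-128\right) = \left(-26\right) \left(-128\right) = 3328$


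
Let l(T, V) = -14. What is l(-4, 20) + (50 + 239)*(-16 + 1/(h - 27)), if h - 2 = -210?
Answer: -1090219/235 ≈ -4639.2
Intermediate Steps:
h = -208 (h = 2 - 210 = -208)
l(-4, 20) + (50 + 239)*(-16 + 1/(h - 27)) = -14 + (50 + 239)*(-16 + 1/(-208 - 27)) = -14 + 289*(-16 + 1/(-235)) = -14 + 289*(-16 - 1/235) = -14 + 289*(-3761/235) = -14 - 1086929/235 = -1090219/235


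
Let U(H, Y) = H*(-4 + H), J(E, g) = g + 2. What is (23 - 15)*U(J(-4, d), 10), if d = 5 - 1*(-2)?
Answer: 360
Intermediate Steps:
d = 7 (d = 5 + 2 = 7)
J(E, g) = 2 + g
(23 - 15)*U(J(-4, d), 10) = (23 - 15)*((2 + 7)*(-4 + (2 + 7))) = 8*(9*(-4 + 9)) = 8*(9*5) = 8*45 = 360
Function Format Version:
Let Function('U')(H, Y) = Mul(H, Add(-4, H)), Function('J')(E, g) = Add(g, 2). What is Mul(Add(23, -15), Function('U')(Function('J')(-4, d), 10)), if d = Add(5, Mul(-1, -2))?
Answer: 360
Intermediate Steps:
d = 7 (d = Add(5, 2) = 7)
Function('J')(E, g) = Add(2, g)
Mul(Add(23, -15), Function('U')(Function('J')(-4, d), 10)) = Mul(Add(23, -15), Mul(Add(2, 7), Add(-4, Add(2, 7)))) = Mul(8, Mul(9, Add(-4, 9))) = Mul(8, Mul(9, 5)) = Mul(8, 45) = 360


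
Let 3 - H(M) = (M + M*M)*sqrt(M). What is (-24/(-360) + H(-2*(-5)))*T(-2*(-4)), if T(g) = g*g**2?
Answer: 23552/15 - 56320*sqrt(10) ≈ -1.7653e+5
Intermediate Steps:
T(g) = g**3
H(M) = 3 - sqrt(M)*(M + M**2) (H(M) = 3 - (M + M*M)*sqrt(M) = 3 - (M + M**2)*sqrt(M) = 3 - sqrt(M)*(M + M**2))
(-24/(-360) + H(-2*(-5)))*T(-2*(-4)) = (-24/(-360) + (3 - (-2*(-5))**(3/2) - (-2*(-5))**(5/2)))*(-2*(-4))**3 = (-24*(-1/360) + (3 - 10**(3/2) - 10**(5/2)))*8**3 = (1/15 + (3 - 10*sqrt(10) - 100*sqrt(10)))*512 = (1/15 + (3 - 110*sqrt(10)))*512 = (46/15 - 110*sqrt(10))*512 = 23552/15 - 56320*sqrt(10)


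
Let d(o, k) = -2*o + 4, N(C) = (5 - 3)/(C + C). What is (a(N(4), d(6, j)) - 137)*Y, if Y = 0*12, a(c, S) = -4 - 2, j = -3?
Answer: 0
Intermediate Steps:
N(C) = 1/C (N(C) = 2/((2*C)) = 2*(1/(2*C)) = 1/C)
d(o, k) = 4 - 2*o
a(c, S) = -6
Y = 0
(a(N(4), d(6, j)) - 137)*Y = (-6 - 137)*0 = -143*0 = 0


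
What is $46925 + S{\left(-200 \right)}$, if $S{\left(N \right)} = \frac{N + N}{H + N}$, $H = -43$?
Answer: $\frac{11403175}{243} \approx 46927.0$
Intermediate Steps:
$S{\left(N \right)} = \frac{2 N}{-43 + N}$ ($S{\left(N \right)} = \frac{N + N}{-43 + N} = \frac{2 N}{-43 + N}$)
$46925 + S{\left(-200 \right)} = 46925 + 2 \left(-200\right) \frac{1}{-43 - 200} = 46925 + 2 \left(-200\right) \frac{1}{-243} = 46925 + 2 \left(-200\right) \left(- \frac{1}{243}\right) = 46925 + \frac{400}{243} = \frac{11403175}{243}$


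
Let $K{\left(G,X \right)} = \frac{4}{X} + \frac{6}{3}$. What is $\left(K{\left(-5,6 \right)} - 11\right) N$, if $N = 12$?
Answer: $-100$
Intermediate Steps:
$K{\left(G,X \right)} = 2 + \frac{4}{X}$ ($K{\left(G,X \right)} = \frac{4}{X} + 6 \cdot \frac{1}{3} = \frac{4}{X} + 2 = 2 + \frac{4}{X}$)
$\left(K{\left(-5,6 \right)} - 11\right) N = \left(\left(2 + \frac{4}{6}\right) - 11\right) 12 = \left(\left(2 + 4 \cdot \frac{1}{6}\right) - 11\right) 12 = \left(\left(2 + \frac{2}{3}\right) - 11\right) 12 = \left(\frac{8}{3} - 11\right) 12 = \left(- \frac{25}{3}\right) 12 = -100$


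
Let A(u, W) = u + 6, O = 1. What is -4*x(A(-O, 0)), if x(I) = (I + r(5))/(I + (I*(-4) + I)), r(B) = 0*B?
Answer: 2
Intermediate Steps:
r(B) = 0
A(u, W) = 6 + u
x(I) = -1/2 (x(I) = (I + 0)/(I + (I*(-4) + I)) = I/(I + (-4*I + I)) = I/(I - 3*I) = I/((-2*I)) = I*(-1/(2*I)) = -1/2)
-4*x(A(-O, 0)) = -4*(-1/2) = 2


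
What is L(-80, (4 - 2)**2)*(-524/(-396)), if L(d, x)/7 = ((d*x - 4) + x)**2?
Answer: 93900800/99 ≈ 9.4849e+5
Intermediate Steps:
L(d, x) = 7*(-4 + x + d*x)**2 (L(d, x) = 7*((d*x - 4) + x)**2 = 7*((-4 + d*x) + x)**2 = 7*(-4 + x + d*x)**2)
L(-80, (4 - 2)**2)*(-524/(-396)) = (7*(-4 + (4 - 2)**2 - 80*(4 - 2)**2)**2)*(-524/(-396)) = (7*(-4 + 2**2 - 80*2**2)**2)*(-524*(-1/396)) = (7*(-4 + 4 - 80*4)**2)*(131/99) = (7*(-4 + 4 - 320)**2)*(131/99) = (7*(-320)**2)*(131/99) = (7*102400)*(131/99) = 716800*(131/99) = 93900800/99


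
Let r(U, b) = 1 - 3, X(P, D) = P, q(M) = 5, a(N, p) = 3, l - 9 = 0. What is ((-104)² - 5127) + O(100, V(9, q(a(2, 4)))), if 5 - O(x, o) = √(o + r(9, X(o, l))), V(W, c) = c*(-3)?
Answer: 5694 - I*√17 ≈ 5694.0 - 4.1231*I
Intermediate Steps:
l = 9 (l = 9 + 0 = 9)
V(W, c) = -3*c
r(U, b) = -2
O(x, o) = 5 - √(-2 + o) (O(x, o) = 5 - √(o - 2) = 5 - √(-2 + o))
((-104)² - 5127) + O(100, V(9, q(a(2, 4)))) = ((-104)² - 5127) + (5 - √(-2 - 3*5)) = (10816 - 5127) + (5 - √(-2 - 15)) = 5689 + (5 - √(-17)) = 5689 + (5 - I*√17) = 5694 - I*√17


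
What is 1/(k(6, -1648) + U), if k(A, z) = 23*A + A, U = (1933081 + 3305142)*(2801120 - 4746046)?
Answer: -1/10187956106354 ≈ -9.8155e-14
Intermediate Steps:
U = -10187956106498 (U = 5238223*(-1944926) = -10187956106498)
k(A, z) = 24*A
1/(k(6, -1648) + U) = 1/(24*6 - 10187956106498) = 1/(144 - 10187956106498) = 1/(-10187956106354) = -1/10187956106354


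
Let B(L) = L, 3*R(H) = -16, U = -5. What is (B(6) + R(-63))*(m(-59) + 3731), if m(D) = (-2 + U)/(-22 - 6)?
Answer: 4975/2 ≈ 2487.5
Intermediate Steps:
R(H) = -16/3 (R(H) = (⅓)*(-16) = -16/3)
m(D) = ¼ (m(D) = (-2 - 5)/(-22 - 6) = -7/(-28) = -7*(-1/28) = ¼)
(B(6) + R(-63))*(m(-59) + 3731) = (6 - 16/3)*(¼ + 3731) = (⅔)*(14925/4) = 4975/2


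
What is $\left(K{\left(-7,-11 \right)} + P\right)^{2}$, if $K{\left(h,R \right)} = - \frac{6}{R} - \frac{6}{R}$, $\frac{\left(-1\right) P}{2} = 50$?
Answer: $\frac{1183744}{121} \approx 9783.0$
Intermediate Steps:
$P = -100$ ($P = \left(-2\right) 50 = -100$)
$K{\left(h,R \right)} = - \frac{12}{R}$
$\left(K{\left(-7,-11 \right)} + P\right)^{2} = \left(- \frac{12}{-11} - 100\right)^{2} = \left(\left(-12\right) \left(- \frac{1}{11}\right) - 100\right)^{2} = \left(\frac{12}{11} - 100\right)^{2} = \left(- \frac{1088}{11}\right)^{2} = \frac{1183744}{121}$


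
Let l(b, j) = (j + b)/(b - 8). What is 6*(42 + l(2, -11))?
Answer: 261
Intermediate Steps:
l(b, j) = (b + j)/(-8 + b)
6*(42 + l(2, -11)) = 6*(42 + (2 - 11)/(-8 + 2)) = 6*(42 - 9/(-6)) = 6*(42 - ⅙*(-9)) = 6*(42 + 3/2) = 6*(87/2) = 261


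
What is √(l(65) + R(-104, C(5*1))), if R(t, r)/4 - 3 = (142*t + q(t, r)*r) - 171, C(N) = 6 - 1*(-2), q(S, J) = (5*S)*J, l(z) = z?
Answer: I*√192799 ≈ 439.09*I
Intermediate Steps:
q(S, J) = 5*J*S
C(N) = 8 (C(N) = 6 + 2 = 8)
R(t, r) = -672 + 568*t + 20*t*r² (R(t, r) = 12 + 4*((142*t + (5*r*t)*r) - 171) = 12 + 4*((142*t + 5*t*r²) - 171) = 12 + 4*(-171 + 142*t + 5*t*r²) = 12 + (-684 + 568*t + 20*t*r²) = -672 + 568*t + 20*t*r²)
√(l(65) + R(-104, C(5*1))) = √(65 + (-672 + 568*(-104) + 20*(-104)*8²)) = √(65 + (-672 - 59072 + 20*(-104)*64)) = √(65 + (-672 - 59072 - 133120)) = √(65 - 192864) = √(-192799) = I*√192799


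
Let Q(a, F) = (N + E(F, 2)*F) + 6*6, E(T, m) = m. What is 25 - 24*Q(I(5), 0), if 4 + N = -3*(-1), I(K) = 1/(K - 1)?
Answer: -815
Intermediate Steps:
I(K) = 1/(-1 + K)
N = -1 (N = -4 - 3*(-1) = -4 + 3 = -1)
Q(a, F) = 35 + 2*F (Q(a, F) = (-1 + 2*F) + 6*6 = (-1 + 2*F) + 36 = 35 + 2*F)
25 - 24*Q(I(5), 0) = 25 - 24*(35 + 2*0) = 25 - 24*(35 + 0) = 25 - 24*35 = 25 - 840 = -815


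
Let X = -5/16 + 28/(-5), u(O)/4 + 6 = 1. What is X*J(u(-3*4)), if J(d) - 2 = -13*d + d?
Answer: -57233/40 ≈ -1430.8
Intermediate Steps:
u(O) = -20 (u(O) = -24 + 4*1 = -24 + 4 = -20)
J(d) = 2 - 12*d (J(d) = 2 + (-13*d + d) = 2 - 12*d)
X = -473/80 (X = -5*1/16 + 28*(-⅕) = -5/16 - 28/5 = -473/80 ≈ -5.9125)
X*J(u(-3*4)) = -473*(2 - 12*(-20))/80 = -473*(2 + 240)/80 = -473/80*242 = -57233/40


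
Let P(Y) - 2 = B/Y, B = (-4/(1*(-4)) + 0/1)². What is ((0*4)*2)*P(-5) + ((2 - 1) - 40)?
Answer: -39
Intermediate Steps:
B = 1 (B = (-4/(-4) + 0*1)² = (-4*(-¼) + 0)² = (1 + 0)² = 1² = 1)
P(Y) = 2 + 1/Y
((0*4)*2)*P(-5) + ((2 - 1) - 40) = ((0*4)*2)*(2 + 1/(-5)) + ((2 - 1) - 40) = (0*2)*(2 - ⅕) + (1 - 40) = 0*(9/5) - 39 = 0 - 39 = -39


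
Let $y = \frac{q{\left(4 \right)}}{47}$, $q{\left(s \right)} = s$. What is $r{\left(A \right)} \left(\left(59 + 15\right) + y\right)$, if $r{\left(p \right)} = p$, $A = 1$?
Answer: $\frac{3482}{47} \approx 74.085$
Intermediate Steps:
$y = \frac{4}{47} \approx 0.085106$
$r{\left(A \right)} \left(\left(59 + 15\right) + y\right) = 1 \left(\left(59 + 15\right) + \frac{4}{47}\right) = 1 \left(74 + \frac{4}{47}\right) = 1 \cdot \frac{3482}{47} = \frac{3482}{47}$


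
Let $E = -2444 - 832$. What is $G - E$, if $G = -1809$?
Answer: $1467$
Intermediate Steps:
$E = -3276$ ($E = -2444 - 832 = -3276$)
$G - E = -1809 - -3276 = -1809 + 3276 = 1467$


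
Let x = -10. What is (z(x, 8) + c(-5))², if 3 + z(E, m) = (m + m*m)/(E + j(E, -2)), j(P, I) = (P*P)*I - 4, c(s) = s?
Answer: 795664/11449 ≈ 69.496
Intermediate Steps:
j(P, I) = -4 + I*P² (j(P, I) = P²*I - 4 = I*P² - 4 = -4 + I*P²)
z(E, m) = -3 + (m + m²)/(-4 + E - 2*E²) (z(E, m) = -3 + (m + m*m)/(E + (-4 - 2*E²)) = -3 + (m + m²)/(-4 + E - 2*E²))
(z(x, 8) + c(-5))² = ((-12 - 1*8 - 1*8² - 6*(-10)² + 3*(-10))/(4 - 1*(-10) + 2*(-10)²) - 5)² = ((-12 - 8 - 1*64 - 6*100 - 30)/(4 + 10 + 2*100) - 5)² = ((-12 - 8 - 64 - 600 - 30)/(4 + 10 + 200) - 5)² = (-714/214 - 5)² = ((1/214)*(-714) - 5)² = (-357/107 - 5)² = (-892/107)² = 795664/11449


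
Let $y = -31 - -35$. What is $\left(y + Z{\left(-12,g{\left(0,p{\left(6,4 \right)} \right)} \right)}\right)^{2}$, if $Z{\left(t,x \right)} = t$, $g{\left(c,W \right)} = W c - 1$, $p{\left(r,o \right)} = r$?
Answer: $64$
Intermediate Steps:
$g{\left(c,W \right)} = -1 + W c$
$y = 4$ ($y = -31 + 35 = 4$)
$\left(y + Z{\left(-12,g{\left(0,p{\left(6,4 \right)} \right)} \right)}\right)^{2} = \left(4 - 12\right)^{2} = \left(-8\right)^{2} = 64$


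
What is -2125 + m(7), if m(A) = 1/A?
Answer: -14874/7 ≈ -2124.9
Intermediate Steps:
-2125 + m(7) = -2125 + 1/7 = -14874/7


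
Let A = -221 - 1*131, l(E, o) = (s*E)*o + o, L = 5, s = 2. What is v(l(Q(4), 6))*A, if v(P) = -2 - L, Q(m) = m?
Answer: 2464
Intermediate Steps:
l(E, o) = o + 2*E*o (l(E, o) = (2*E)*o + o = 2*E*o + o = o + 2*E*o)
v(P) = -7 (v(P) = -2 - 1*5 = -2 - 5 = -7)
A = -352 (A = -221 - 131 = -352)
v(l(Q(4), 6))*A = -7*(-352) = 2464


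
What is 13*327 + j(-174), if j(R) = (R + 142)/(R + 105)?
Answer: 293351/69 ≈ 4251.5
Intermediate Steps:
j(R) = (142 + R)/(105 + R)
13*327 + j(-174) = 13*327 + (142 - 174)/(105 - 174) = 4251 - 32/(-69) = 4251 - 1/69*(-32) = 4251 + 32/69 = 293351/69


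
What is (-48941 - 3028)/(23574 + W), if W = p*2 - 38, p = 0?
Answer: -51969/23536 ≈ -2.2081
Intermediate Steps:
W = -38 (W = 0*2 - 38 = 0 - 38 = -38)
(-48941 - 3028)/(23574 + W) = (-48941 - 3028)/(23574 - 38) = -51969/23536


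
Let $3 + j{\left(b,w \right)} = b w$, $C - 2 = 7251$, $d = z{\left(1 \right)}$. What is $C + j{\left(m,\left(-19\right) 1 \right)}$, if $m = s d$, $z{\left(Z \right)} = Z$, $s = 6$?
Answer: $7136$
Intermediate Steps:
$d = 1$
$C = 7253$ ($C = 2 + 7251 = 7253$)
$m = 6$ ($m = 6 \cdot 1 = 6$)
$j{\left(b,w \right)} = -3 + b w$
$C + j{\left(m,\left(-19\right) 1 \right)} = 7253 + \left(-3 + 6 \left(\left(-19\right) 1\right)\right) = 7253 + \left(-3 + 6 \left(-19\right)\right) = 7253 - 117 = 7136$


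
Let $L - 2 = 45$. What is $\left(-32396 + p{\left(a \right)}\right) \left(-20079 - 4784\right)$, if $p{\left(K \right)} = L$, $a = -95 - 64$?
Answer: $804293187$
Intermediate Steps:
$a = -159$
$L = 47$ ($L = 2 + 45 = 47$)
$p{\left(K \right)} = 47$
$\left(-32396 + p{\left(a \right)}\right) \left(-20079 - 4784\right) = \left(-32396 + 47\right) \left(-20079 - 4784\right) = \left(-32349\right) \left(-24863\right) = 804293187$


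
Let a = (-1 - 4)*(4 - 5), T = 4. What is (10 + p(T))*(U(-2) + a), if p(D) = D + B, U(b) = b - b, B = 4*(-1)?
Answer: 50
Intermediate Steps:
B = -4
U(b) = 0
a = 5 (a = -5*(-1) = 5)
p(D) = -4 + D (p(D) = D - 4 = -4 + D)
(10 + p(T))*(U(-2) + a) = (10 + (-4 + 4))*(0 + 5) = (10 + 0)*5 = 10*5 = 50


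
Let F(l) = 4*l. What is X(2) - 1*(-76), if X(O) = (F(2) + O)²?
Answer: 176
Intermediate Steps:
X(O) = (8 + O)² (X(O) = (4*2 + O)² = (8 + O)²)
X(2) - 1*(-76) = (8 + 2)² - 1*(-76) = 10² + 76 = 100 + 76 = 176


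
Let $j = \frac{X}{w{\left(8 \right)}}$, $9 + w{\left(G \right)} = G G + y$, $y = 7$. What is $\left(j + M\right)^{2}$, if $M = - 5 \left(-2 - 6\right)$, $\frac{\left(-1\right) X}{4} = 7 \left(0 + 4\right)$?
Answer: $\frac{1401856}{961} \approx 1458.7$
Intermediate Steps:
$w{\left(G \right)} = -2 + G^{2}$ ($w{\left(G \right)} = -9 + \left(G G + 7\right) = -9 + \left(G^{2} + 7\right) = -9 + \left(7 + G^{2}\right) = -2 + G^{2}$)
$X = -112$ ($X = - 4 \cdot 7 \left(0 + 4\right) = - 4 \cdot 7 \cdot 4 = \left(-4\right) 28 = -112$)
$j = - \frac{56}{31}$ ($j = - \frac{112}{-2 + 8^{2}} = - \frac{112}{-2 + 64} = - \frac{112}{62} = \left(-112\right) \frac{1}{62} = - \frac{56}{31} \approx -1.8065$)
$M = 40$ ($M = \left(-5\right) \left(-8\right) = 40$)
$\left(j + M\right)^{2} = \left(- \frac{56}{31} + 40\right)^{2} = \left(\frac{1184}{31}\right)^{2} = \frac{1401856}{961}$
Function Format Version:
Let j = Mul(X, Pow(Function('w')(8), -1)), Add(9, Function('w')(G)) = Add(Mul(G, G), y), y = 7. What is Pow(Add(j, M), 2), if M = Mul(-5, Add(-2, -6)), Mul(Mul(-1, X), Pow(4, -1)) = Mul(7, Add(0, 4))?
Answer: Rational(1401856, 961) ≈ 1458.7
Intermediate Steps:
Function('w')(G) = Add(-2, Pow(G, 2)) (Function('w')(G) = Add(-9, Add(Mul(G, G), 7)) = Add(-9, Add(Pow(G, 2), 7)) = Add(-9, Add(7, Pow(G, 2))) = Add(-2, Pow(G, 2)))
X = -112 (X = Mul(-4, Mul(7, Add(0, 4))) = Mul(-4, Mul(7, 4)) = Mul(-4, 28) = -112)
j = Rational(-56, 31) (j = Mul(-112, Pow(Add(-2, Pow(8, 2)), -1)) = Mul(-112, Pow(Add(-2, 64), -1)) = Mul(-112, Pow(62, -1)) = Mul(-112, Rational(1, 62)) = Rational(-56, 31) ≈ -1.8065)
M = 40 (M = Mul(-5, -8) = 40)
Pow(Add(j, M), 2) = Pow(Add(Rational(-56, 31), 40), 2) = Pow(Rational(1184, 31), 2) = Rational(1401856, 961)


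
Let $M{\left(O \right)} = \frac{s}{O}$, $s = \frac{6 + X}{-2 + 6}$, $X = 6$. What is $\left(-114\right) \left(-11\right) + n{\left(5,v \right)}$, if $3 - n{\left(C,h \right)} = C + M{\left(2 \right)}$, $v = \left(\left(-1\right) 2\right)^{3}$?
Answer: $\frac{2501}{2} \approx 1250.5$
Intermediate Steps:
$v = -8$ ($v = \left(-2\right)^{3} = -8$)
$s = 3$ ($s = \frac{6 + 6}{-2 + 6} = \frac{12}{4} = 12 \cdot \frac{1}{4} = 3$)
$M{\left(O \right)} = \frac{3}{O}$
$n{\left(C,h \right)} = \frac{3}{2} - C$ ($n{\left(C,h \right)} = 3 - \left(C + \frac{3}{2}\right) = 3 - \left(\frac{3}{2} + C\right) = \frac{3}{2} - C$)
$\left(-114\right) \left(-11\right) + n{\left(5,v \right)} = \left(-114\right) \left(-11\right) + \left(\frac{3}{2} - 5\right) = 1254 + \left(\frac{3}{2} - 5\right) = 1254 - \frac{7}{2} = \frac{2501}{2}$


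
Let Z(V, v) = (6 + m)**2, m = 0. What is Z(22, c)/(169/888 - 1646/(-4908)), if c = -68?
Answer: 13074912/190925 ≈ 68.482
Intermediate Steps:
Z(V, v) = 36 (Z(V, v) = (6 + 0)**2 = 6**2 = 36)
Z(22, c)/(169/888 - 1646/(-4908)) = 36/(169/888 - 1646/(-4908)) = 36/(169*(1/888) - 1646*(-1/4908)) = 36/(169/888 + 823/2454) = 36/(190925/363192) = 36*(363192/190925) = 13074912/190925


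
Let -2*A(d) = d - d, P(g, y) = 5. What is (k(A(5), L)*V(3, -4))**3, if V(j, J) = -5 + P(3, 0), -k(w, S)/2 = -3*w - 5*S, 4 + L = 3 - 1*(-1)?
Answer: 0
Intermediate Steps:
A(d) = 0 (A(d) = -(d - d)/2 = -1/2*0 = 0)
L = 0 (L = -4 + (3 - 1*(-1)) = -4 + (3 + 1) = -4 + 4 = 0)
k(w, S) = 6*w + 10*S (k(w, S) = -2*(-3*w - 5*S) = -2*(-5*S - 3*w) = 6*w + 10*S)
V(j, J) = 0 (V(j, J) = -5 + 5 = 0)
(k(A(5), L)*V(3, -4))**3 = ((6*0 + 10*0)*0)**3 = ((0 + 0)*0)**3 = (0*0)**3 = 0**3 = 0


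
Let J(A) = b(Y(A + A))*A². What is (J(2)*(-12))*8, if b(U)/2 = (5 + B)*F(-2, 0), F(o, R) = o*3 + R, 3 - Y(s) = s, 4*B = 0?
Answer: 23040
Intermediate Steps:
B = 0 (B = (¼)*0 = 0)
Y(s) = 3 - s
F(o, R) = R + 3*o (F(o, R) = 3*o + R = R + 3*o)
b(U) = -60 (b(U) = 2*((5 + 0)*(0 + 3*(-2))) = 2*(5*(0 - 6)) = 2*(5*(-6)) = 2*(-30) = -60)
J(A) = -60*A²
(J(2)*(-12))*8 = (-60*2²*(-12))*8 = (-60*4*(-12))*8 = -240*(-12)*8 = 2880*8 = 23040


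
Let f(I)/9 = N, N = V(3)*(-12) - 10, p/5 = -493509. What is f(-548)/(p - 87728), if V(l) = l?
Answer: 414/2555273 ≈ 0.00016202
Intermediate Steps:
p = -2467545 (p = 5*(-493509) = -2467545)
N = -46 (N = 3*(-12) - 10 = -36 - 10 = -46)
f(I) = -414 (f(I) = 9*(-46) = -414)
f(-548)/(p - 87728) = -414/(-2467545 - 87728) = -414/(-2555273) = -414*(-1/2555273) = 414/2555273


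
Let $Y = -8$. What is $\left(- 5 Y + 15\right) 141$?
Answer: $7755$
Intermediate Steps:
$\left(- 5 Y + 15\right) 141 = \left(\left(-5\right) \left(-8\right) + 15\right) 141 = \left(40 + 15\right) 141 = 55 \cdot 141 = 7755$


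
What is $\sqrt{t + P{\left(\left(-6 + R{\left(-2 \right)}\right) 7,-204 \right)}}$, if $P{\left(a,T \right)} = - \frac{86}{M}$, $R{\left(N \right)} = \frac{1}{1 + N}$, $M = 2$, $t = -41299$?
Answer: $i \sqrt{41342} \approx 203.33 i$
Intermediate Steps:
$P{\left(a,T \right)} = -43$ ($P{\left(a,T \right)} = - \frac{86}{2} = \left(-86\right) \frac{1}{2} = -43$)
$\sqrt{t + P{\left(\left(-6 + R{\left(-2 \right)}\right) 7,-204 \right)}} = \sqrt{-41299 - 43} = \sqrt{-41342} = i \sqrt{41342}$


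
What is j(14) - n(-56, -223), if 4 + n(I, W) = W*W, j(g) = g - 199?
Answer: -49910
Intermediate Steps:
j(g) = -199 + g
n(I, W) = -4 + W² (n(I, W) = -4 + W*W = -4 + W²)
j(14) - n(-56, -223) = (-199 + 14) - (-4 + (-223)²) = -185 - (-4 + 49729) = -185 - 1*49725 = -185 - 49725 = -49910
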